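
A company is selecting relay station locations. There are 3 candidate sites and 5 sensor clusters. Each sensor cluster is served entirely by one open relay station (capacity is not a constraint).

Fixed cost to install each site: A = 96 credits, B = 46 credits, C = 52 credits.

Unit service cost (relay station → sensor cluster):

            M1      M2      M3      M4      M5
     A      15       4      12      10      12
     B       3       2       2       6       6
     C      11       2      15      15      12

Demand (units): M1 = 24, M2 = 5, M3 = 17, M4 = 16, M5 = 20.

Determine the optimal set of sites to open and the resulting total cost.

Open B only; minimum total cost 378.

For any fixed open set, each sensor cluster goes to its cheapest open site; total = fixed + service.
{B}: M1→B 3·24=72, M2→B 2·5=10, M3→B 2·17=34, M4→B 6·16=96, M5→B 6·20=120. Service 332; fixed 46; total 378.
{B, C}: M1→B 3·24=72, M2→B 2·5=10, M3→B 2·17=34, M4→B 6·16=96, M5→B 6·20=120. Service 332; fixed 98; total 430.
{A, B}: M1→B 3·24=72, M2→B 2·5=10, M3→B 2·17=34, M4→B 6·16=96, M5→B 6·20=120. Service 332; fixed 142; total 474.
{A, B, C}: service 332 + fixed 194 = 526
No other subset beats 378.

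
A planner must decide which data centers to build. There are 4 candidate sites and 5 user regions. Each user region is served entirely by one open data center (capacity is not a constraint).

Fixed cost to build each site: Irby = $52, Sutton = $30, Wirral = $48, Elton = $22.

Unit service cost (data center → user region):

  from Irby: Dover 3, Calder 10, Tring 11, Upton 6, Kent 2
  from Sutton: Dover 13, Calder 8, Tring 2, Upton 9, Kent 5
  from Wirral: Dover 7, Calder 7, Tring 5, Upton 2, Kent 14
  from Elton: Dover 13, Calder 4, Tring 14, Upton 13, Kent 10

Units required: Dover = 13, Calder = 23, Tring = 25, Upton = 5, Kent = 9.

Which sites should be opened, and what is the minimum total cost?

For any fixed open set, each user region goes to its cheapest open site; total = fixed + service.
{Irby, Sutton, Elton}: Dover→Irby 3·13=39, Calder→Elton 4·23=92, Tring→Sutton 2·25=50, Upton→Irby 6·5=30, Kent→Irby 2·9=18. Service 229; fixed 104; total 333.
{Irby, Sutton, Wirral, Elton}: Dover→Irby 3·13=39, Calder→Elton 4·23=92, Tring→Sutton 2·25=50, Upton→Wirral 2·5=10, Kent→Irby 2·9=18. Service 209; fixed 152; total 361.
{Sutton, Wirral, Elton}: service 288 + fixed 100 = 388
{Elton}: Dover→Elton 13·13=169, Calder→Elton 4·23=92, Tring→Elton 14·25=350, Upton→Elton 13·5=65, Kent→Elton 10·9=90. Service 766; fixed 22; total 788.
No other subset beats 333.

Open Irby, Sutton and Elton; minimum total cost 333.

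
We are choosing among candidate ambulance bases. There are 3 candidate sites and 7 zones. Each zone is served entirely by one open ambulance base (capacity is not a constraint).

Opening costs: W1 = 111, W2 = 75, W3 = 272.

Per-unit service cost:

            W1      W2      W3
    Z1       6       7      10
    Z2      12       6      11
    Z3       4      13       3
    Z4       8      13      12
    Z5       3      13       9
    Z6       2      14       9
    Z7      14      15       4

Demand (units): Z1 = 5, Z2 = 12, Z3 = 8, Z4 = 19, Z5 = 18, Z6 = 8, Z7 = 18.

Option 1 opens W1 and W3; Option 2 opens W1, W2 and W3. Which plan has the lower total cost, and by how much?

Option 1 is cheaper by 15.

Option 1: {W1, W3}: Z1→W1 6·5=30, Z2→W3 11·12=132, Z3→W3 3·8=24, Z4→W1 8·19=152, Z5→W1 3·18=54, Z6→W1 2·8=16, Z7→W3 4·18=72. Service 480; fixed 383; total 863.
Option 2: {W1, W2, W3}: Z1→W1 6·5=30, Z2→W2 6·12=72, Z3→W3 3·8=24, Z4→W1 8·19=152, Z5→W1 3·18=54, Z6→W1 2·8=16, Z7→W3 4·18=72. Service 420; fixed 458; total 878.
Difference: |863 − 878| = 15.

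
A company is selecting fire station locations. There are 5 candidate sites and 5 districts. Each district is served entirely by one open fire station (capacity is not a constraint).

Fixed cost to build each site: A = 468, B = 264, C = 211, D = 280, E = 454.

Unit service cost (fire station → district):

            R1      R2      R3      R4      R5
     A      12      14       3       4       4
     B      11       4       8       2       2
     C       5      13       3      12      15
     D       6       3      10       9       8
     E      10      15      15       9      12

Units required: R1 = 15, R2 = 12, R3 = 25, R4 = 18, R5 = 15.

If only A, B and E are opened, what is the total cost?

Total cost: 1525

Each district is assigned to its cheapest site among the open ones.
{A, B, E}: R1→E 10·15=150, R2→B 4·12=48, R3→A 3·25=75, R4→B 2·18=36, R5→B 2·15=30. Service 339; fixed 1186; total 1525.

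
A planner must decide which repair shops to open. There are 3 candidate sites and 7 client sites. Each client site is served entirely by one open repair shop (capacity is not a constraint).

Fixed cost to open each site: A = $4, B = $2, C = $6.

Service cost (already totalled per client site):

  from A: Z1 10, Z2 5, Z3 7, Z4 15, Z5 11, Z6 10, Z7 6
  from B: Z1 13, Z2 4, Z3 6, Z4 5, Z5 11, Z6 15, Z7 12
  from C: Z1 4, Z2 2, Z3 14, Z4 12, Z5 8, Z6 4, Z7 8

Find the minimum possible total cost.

For any fixed open set, each client site goes to its cheapest open site; total = fixed + service.
{B, C}: Z1→C 4, Z2→C 2, Z3→B 6, Z4→B 5, Z5→C 8, Z6→C 4, Z7→C 8. Service 37; fixed 8; total 45.
{A, B, C}: service 35 + fixed 12 = 47
{A, C}: Z1→C 4, Z2→C 2, Z3→A 7, Z4→C 12, Z5→C 8, Z6→C 4, Z7→A 6. Service 43; fixed 10; total 53.
{B}: service 66 + fixed 2 = 68
No other subset beats 45.

Minimum total cost: 45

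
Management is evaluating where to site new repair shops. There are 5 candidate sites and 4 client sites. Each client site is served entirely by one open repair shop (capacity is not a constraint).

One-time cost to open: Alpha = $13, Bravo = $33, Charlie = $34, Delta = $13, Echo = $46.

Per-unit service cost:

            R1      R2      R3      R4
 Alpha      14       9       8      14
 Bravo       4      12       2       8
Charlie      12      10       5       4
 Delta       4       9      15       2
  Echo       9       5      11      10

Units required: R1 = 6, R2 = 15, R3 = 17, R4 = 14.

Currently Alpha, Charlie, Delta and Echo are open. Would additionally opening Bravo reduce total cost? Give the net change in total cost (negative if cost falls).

Current service cost with {Alpha, Charlie, Delta, Echo}: 212.
Adding Bravo: each client site re-picks its cheapest; new service cost 161, saving 51.
Extra fixed cost: 33. Net change = 33 − 51 = -18.
(Totals: 318 → 300.)

Yes — net change −18 (cost falls by 18).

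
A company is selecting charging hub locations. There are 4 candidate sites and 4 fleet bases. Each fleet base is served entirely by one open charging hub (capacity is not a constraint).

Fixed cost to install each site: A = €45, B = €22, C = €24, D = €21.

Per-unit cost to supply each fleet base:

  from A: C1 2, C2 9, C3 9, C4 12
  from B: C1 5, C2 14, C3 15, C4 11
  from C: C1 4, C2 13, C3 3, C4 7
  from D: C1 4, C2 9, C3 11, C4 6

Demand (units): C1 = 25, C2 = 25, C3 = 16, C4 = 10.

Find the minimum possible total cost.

Minimum total cost: 462

For any fixed open set, each fleet base goes to its cheapest open site; total = fixed + service.
{A, C}: C1→A 2·25=50, C2→A 9·25=225, C3→C 3·16=48, C4→C 7·10=70. Service 393; fixed 69; total 462.
{A, C, D}: C1→A 2·25=50, C2→A 9·25=225, C3→C 3·16=48, C4→D 6·10=60. Service 383; fixed 90; total 473.
{C, D}: service 433 + fixed 45 = 478
{A, B, C, D}: service 383 + fixed 112 = 495
No other subset beats 462.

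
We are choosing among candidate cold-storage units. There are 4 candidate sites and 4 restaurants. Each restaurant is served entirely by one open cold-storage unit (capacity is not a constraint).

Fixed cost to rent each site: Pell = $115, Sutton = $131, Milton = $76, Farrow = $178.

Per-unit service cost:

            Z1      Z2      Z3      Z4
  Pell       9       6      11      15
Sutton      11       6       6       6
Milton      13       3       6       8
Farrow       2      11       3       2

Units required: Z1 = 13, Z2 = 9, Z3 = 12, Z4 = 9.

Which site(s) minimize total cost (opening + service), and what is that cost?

For any fixed open set, each restaurant goes to its cheapest open site; total = fixed + service.
{Farrow}: Z1→Farrow 2·13=26, Z2→Farrow 11·9=99, Z3→Farrow 3·12=36, Z4→Farrow 2·9=18. Service 179; fixed 178; total 357.
{Milton, Farrow}: service 107 + fixed 254 = 361
{Milton}: Z1→Milton 13·13=169, Z2→Milton 3·9=27, Z3→Milton 6·12=72, Z4→Milton 8·9=72. Service 340; fixed 76; total 416.
{Pell, Sutton, Milton, Farrow}: service 107 + fixed 500 = 607
No other subset beats 357.

Open Farrow only; minimum total cost 357.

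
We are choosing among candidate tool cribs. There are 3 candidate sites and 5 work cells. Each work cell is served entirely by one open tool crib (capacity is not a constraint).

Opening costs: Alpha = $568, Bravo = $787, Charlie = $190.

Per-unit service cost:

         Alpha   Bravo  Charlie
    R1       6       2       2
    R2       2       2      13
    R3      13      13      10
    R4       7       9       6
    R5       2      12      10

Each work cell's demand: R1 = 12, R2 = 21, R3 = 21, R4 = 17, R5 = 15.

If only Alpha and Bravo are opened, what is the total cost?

Each work cell is assigned to its cheapest site among the open ones.
{Alpha, Bravo}: R1→Bravo 2·12=24, R2→Alpha 2·21=42, R3→Alpha 13·21=273, R4→Alpha 7·17=119, R5→Alpha 2·15=30. Service 488; fixed 1355; total 1843.

Total cost: 1843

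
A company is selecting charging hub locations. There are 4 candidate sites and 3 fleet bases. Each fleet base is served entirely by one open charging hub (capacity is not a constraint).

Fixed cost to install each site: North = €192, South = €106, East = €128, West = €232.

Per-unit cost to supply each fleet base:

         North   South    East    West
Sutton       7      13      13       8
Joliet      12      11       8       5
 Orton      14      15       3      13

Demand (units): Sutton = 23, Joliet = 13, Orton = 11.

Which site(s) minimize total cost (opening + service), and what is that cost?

For any fixed open set, each fleet base goes to its cheapest open site; total = fixed + service.
{East}: Sutton→East 13·23=299, Joliet→East 8·13=104, Orton→East 3·11=33. Service 436; fixed 128; total 564.
{North, East}: service 298 + fixed 320 = 618
{West}: service 392 + fixed 232 = 624
{North, South, East, West}: service 259 + fixed 658 = 917
No other subset beats 564.

Open East only; minimum total cost 564.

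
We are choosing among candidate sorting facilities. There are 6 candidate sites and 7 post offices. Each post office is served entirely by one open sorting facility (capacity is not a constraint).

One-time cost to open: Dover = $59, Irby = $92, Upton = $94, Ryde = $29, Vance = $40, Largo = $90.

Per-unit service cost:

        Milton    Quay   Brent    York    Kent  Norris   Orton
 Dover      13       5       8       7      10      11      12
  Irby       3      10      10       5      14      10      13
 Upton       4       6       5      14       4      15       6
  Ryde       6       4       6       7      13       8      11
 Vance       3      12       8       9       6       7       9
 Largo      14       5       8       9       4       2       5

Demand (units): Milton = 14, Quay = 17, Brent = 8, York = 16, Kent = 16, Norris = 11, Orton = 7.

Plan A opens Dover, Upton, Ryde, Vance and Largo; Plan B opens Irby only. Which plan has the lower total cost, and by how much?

Plan A is cheaper by 194.

Plan A: {Dover, Upton, Ryde, Vance, Largo}: Milton→Vance 3·14=42, Quay→Ryde 4·17=68, Brent→Upton 5·8=40, York→Dover 7·16=112, Kent→Upton 4·16=64, Norris→Largo 2·11=22, Orton→Largo 5·7=35. Service 383; fixed 312; total 695.
Plan B: {Irby}: Milton→Irby 3·14=42, Quay→Irby 10·17=170, Brent→Irby 10·8=80, York→Irby 5·16=80, Kent→Irby 14·16=224, Norris→Irby 10·11=110, Orton→Irby 13·7=91. Service 797; fixed 92; total 889.
Difference: |695 − 889| = 194.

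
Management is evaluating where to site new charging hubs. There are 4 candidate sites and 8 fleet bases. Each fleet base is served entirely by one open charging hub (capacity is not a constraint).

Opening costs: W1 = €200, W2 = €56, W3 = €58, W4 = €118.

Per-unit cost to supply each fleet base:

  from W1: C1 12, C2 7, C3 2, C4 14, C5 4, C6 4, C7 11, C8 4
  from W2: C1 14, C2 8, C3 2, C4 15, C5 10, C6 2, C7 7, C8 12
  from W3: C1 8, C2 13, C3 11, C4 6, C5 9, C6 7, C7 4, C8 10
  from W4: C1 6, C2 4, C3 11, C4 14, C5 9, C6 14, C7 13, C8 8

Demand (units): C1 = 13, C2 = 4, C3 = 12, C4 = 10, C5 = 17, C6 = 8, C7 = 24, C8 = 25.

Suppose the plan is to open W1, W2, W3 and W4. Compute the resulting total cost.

Total cost: 890

Each fleet base is assigned to its cheapest site among the open ones.
{W1, W2, W3, W4}: C1→W4 6·13=78, C2→W4 4·4=16, C3→W1 2·12=24, C4→W3 6·10=60, C5→W1 4·17=68, C6→W2 2·8=16, C7→W3 4·24=96, C8→W1 4·25=100. Service 458; fixed 432; total 890.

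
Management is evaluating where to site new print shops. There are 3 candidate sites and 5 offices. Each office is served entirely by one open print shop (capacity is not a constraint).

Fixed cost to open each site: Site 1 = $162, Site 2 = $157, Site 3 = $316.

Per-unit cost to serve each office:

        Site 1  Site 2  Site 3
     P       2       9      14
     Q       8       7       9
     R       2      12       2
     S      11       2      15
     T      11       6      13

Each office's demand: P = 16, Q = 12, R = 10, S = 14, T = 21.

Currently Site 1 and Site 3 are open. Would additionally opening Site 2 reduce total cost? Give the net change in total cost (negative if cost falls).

Current service cost with {Site 1, Site 3}: 533.
Adding Site 2: each office re-picks its cheapest; new service cost 290, saving 243.
Extra fixed cost: 157. Net change = 157 − 243 = -86.
(Totals: 1011 → 925.)

Yes — net change −86 (cost falls by 86).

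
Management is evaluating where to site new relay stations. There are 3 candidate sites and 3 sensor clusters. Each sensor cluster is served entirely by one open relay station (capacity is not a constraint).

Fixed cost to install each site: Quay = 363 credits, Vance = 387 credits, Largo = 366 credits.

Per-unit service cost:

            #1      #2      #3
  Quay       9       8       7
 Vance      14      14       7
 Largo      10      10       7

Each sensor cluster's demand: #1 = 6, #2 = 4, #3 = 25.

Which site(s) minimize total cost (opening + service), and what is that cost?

For any fixed open set, each sensor cluster goes to its cheapest open site; total = fixed + service.
{Quay}: #1→Quay 9·6=54, #2→Quay 8·4=32, #3→Quay 7·25=175. Service 261; fixed 363; total 624.
{Largo}: service 275 + fixed 366 = 641
{Vance}: service 315 + fixed 387 = 702
{Quay, Vance, Largo}: #1→Quay 9·6=54, #2→Quay 8·4=32, #3→Quay 7·25=175. Service 261; fixed 1116; total 1377.
No other subset beats 624.

Open Quay only; minimum total cost 624.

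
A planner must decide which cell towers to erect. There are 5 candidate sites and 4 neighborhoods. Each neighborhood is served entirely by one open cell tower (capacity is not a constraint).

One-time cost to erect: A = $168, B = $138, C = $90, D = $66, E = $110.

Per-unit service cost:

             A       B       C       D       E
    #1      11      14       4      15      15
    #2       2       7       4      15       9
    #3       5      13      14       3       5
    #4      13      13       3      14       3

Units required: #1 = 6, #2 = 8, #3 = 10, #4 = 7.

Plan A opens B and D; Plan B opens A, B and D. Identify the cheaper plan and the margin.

Plan A is cheaper by 110.

Plan A: {B, D}: #1→B 14·6=84, #2→B 7·8=56, #3→D 3·10=30, #4→B 13·7=91. Service 261; fixed 204; total 465.
Plan B: {A, B, D}: #1→A 11·6=66, #2→A 2·8=16, #3→D 3·10=30, #4→A 13·7=91. Service 203; fixed 372; total 575.
Difference: |465 − 575| = 110.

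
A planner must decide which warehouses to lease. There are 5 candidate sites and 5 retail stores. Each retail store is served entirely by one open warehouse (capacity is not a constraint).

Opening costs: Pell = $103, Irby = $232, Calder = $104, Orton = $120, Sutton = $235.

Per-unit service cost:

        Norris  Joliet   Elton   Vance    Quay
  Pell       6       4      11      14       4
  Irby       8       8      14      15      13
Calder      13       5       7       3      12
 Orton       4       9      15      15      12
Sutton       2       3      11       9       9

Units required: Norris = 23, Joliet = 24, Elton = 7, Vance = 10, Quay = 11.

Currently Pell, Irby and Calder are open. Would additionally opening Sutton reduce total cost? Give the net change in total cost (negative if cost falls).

No — net change +119 (cost rises by 119).

Current service cost with {Pell, Irby, Calder}: 357.
Adding Sutton: each retail store re-picks its cheapest; new service cost 241, saving 116.
Extra fixed cost: 235. Net change = 235 − 116 = 119.
(Totals: 796 → 915.)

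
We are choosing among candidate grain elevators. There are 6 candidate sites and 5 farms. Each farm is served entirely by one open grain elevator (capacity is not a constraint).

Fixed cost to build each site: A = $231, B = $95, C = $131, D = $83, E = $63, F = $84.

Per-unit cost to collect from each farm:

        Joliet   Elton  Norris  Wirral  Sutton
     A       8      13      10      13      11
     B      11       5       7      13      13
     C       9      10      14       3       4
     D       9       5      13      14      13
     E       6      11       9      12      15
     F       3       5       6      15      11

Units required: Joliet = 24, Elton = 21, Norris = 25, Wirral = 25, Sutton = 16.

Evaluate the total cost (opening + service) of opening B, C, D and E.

Total cost: 935

Each farm is assigned to its cheapest site among the open ones.
{B, C, D, E}: Joliet→E 6·24=144, Elton→B 5·21=105, Norris→B 7·25=175, Wirral→C 3·25=75, Sutton→C 4·16=64. Service 563; fixed 372; total 935.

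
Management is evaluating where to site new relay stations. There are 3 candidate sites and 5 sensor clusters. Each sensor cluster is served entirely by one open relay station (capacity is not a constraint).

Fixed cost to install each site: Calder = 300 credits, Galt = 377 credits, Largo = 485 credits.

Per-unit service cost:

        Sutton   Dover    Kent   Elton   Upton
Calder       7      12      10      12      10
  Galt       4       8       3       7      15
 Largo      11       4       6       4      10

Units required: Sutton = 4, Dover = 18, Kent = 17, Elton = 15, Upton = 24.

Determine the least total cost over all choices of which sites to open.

For any fixed open set, each sensor cluster goes to its cheapest open site; total = fixed + service.
{Largo}: Sutton→Largo 11·4=44, Dover→Largo 4·18=72, Kent→Largo 6·17=102, Elton→Largo 4·15=60, Upton→Largo 10·24=240. Service 518; fixed 485; total 1003.
{Galt}: Sutton→Galt 4·4=16, Dover→Galt 8·18=144, Kent→Galt 3·17=51, Elton→Galt 7·15=105, Upton→Galt 15·24=360. Service 676; fixed 377; total 1053.
{Calder}: service 834 + fixed 300 = 1134
{Calder, Galt, Largo}: Sutton→Galt 4·4=16, Dover→Largo 4·18=72, Kent→Galt 3·17=51, Elton→Largo 4·15=60, Upton→Calder 10·24=240. Service 439; fixed 1162; total 1601.
(All 7 nonempty subsets were checked; Largo only is lowest.)

Minimum total cost: 1003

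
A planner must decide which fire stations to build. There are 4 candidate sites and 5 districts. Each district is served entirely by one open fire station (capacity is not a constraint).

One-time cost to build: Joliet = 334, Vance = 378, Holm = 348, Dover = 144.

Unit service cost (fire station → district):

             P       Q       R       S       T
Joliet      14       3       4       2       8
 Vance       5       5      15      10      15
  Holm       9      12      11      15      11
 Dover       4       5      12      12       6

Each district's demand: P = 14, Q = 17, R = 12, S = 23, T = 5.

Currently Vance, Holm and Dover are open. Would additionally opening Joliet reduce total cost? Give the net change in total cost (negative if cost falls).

No — net change +32 (cost rises by 32).

Current service cost with {Vance, Holm, Dover}: 533.
Adding Joliet: each district re-picks its cheapest; new service cost 231, saving 302.
Extra fixed cost: 334. Net change = 334 − 302 = 32.
(Totals: 1403 → 1435.)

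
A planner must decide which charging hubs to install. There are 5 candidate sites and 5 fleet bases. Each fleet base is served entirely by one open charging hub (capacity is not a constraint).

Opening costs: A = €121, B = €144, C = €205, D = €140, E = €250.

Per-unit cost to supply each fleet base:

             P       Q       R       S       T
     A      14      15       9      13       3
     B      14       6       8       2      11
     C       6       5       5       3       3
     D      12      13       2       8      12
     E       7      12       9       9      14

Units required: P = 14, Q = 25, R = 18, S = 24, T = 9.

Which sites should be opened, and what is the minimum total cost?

Open C only; minimum total cost 603.

For any fixed open set, each fleet base goes to its cheapest open site; total = fixed + service.
{C}: P→C 6·14=84, Q→C 5·25=125, R→C 5·18=90, S→C 3·24=72, T→C 3·9=27. Service 398; fixed 205; total 603.
{C, D}: service 344 + fixed 345 = 689
{B, C}: P→C 6·14=84, Q→C 5·25=125, R→C 5·18=90, S→B 2·24=48, T→C 3·9=27. Service 374; fixed 349; total 723.
{A, B, C, D, E}: P→C 6·14=84, Q→C 5·25=125, R→D 2·18=36, S→B 2·24=48, T→A 3·9=27. Service 320; fixed 860; total 1180.
No other subset beats 603.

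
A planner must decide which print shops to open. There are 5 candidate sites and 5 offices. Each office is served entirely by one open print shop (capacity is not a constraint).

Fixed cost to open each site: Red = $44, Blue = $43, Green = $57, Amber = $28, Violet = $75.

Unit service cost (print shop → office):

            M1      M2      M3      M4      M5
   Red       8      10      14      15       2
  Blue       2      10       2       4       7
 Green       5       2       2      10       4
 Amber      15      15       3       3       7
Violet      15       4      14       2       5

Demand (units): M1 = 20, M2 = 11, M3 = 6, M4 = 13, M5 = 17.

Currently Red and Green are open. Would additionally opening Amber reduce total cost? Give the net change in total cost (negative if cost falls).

Current service cost with {Red, Green}: 298.
Adding Amber: each office re-picks its cheapest; new service cost 207, saving 91.
Extra fixed cost: 28. Net change = 28 − 91 = -63.
(Totals: 399 → 336.)

Yes — net change −63 (cost falls by 63).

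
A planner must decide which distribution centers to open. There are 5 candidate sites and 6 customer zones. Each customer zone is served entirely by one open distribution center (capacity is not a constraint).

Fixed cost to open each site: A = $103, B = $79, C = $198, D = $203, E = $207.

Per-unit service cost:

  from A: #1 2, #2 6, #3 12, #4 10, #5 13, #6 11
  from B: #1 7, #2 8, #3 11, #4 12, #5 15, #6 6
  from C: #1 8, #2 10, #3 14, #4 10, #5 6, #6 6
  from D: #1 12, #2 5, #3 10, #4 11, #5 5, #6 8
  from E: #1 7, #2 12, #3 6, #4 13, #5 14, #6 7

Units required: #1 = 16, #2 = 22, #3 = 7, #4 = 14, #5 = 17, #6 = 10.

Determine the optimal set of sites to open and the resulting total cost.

Open A only; minimum total cost 822.

For any fixed open set, each customer zone goes to its cheapest open site; total = fixed + service.
{A}: #1→A 2·16=32, #2→A 6·22=132, #3→A 12·7=84, #4→A 10·14=140, #5→A 13·17=221, #6→A 11·10=110. Service 719; fixed 103; total 822.
{A, D}: service 517 + fixed 306 = 823
{A, B}: #1→A 2·16=32, #2→A 6·22=132, #3→B 11·7=77, #4→A 10·14=140, #5→A 13·17=221, #6→B 6·10=60. Service 662; fixed 182; total 844.
{A, B, C, D, E}: service 469 + fixed 790 = 1259
No other subset beats 822.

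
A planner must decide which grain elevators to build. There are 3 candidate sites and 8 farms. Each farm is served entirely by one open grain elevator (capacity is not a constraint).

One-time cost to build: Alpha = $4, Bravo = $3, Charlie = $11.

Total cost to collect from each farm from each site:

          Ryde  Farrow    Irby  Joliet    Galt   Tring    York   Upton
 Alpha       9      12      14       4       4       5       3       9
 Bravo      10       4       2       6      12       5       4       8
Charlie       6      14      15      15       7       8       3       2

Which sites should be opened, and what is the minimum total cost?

Open Alpha and Bravo; minimum total cost 46.

For any fixed open set, each farm goes to its cheapest open site; total = fixed + service.
{Alpha, Bravo}: Ryde→Alpha 9, Farrow→Bravo 4, Irby→Bravo 2, Joliet→Alpha 4, Galt→Alpha 4, Tring→Alpha 5, York→Alpha 3, Upton→Bravo 8. Service 39; fixed 7; total 46.
{Alpha, Bravo, Charlie}: Ryde→Charlie 6, Farrow→Bravo 4, Irby→Bravo 2, Joliet→Alpha 4, Galt→Alpha 4, Tring→Alpha 5, York→Alpha 3, Upton→Charlie 2. Service 30; fixed 18; total 48.
{Bravo, Charlie}: service 35 + fixed 14 = 49
{Bravo}: service 51 + fixed 3 = 54
No other subset beats 46.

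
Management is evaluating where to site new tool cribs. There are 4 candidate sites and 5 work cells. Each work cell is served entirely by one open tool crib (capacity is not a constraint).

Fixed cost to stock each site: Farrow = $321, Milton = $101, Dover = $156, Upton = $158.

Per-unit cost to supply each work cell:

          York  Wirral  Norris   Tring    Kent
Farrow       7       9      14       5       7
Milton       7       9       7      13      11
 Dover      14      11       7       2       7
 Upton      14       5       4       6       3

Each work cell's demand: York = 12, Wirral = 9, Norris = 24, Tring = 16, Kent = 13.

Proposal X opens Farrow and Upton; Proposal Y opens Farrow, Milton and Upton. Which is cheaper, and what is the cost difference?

Proposal X: {Farrow, Upton}: York→Farrow 7·12=84, Wirral→Upton 5·9=45, Norris→Upton 4·24=96, Tring→Farrow 5·16=80, Kent→Upton 3·13=39. Service 344; fixed 479; total 823.
Proposal Y: {Farrow, Milton, Upton}: York→Farrow 7·12=84, Wirral→Upton 5·9=45, Norris→Upton 4·24=96, Tring→Farrow 5·16=80, Kent→Upton 3·13=39. Service 344; fixed 580; total 924.
Difference: |823 − 924| = 101.

Proposal X is cheaper by 101.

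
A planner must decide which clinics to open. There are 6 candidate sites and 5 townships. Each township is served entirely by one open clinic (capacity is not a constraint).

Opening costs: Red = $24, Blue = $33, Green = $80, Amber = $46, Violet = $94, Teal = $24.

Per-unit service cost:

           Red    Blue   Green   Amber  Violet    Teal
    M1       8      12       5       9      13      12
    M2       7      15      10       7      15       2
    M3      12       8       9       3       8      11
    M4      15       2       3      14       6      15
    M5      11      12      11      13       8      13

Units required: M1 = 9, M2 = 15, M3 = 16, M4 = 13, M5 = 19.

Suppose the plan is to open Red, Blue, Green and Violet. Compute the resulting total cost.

Total cost: 687

Each township is assigned to its cheapest site among the open ones.
{Red, Blue, Green, Violet}: M1→Green 5·9=45, M2→Red 7·15=105, M3→Blue 8·16=128, M4→Blue 2·13=26, M5→Violet 8·19=152. Service 456; fixed 231; total 687.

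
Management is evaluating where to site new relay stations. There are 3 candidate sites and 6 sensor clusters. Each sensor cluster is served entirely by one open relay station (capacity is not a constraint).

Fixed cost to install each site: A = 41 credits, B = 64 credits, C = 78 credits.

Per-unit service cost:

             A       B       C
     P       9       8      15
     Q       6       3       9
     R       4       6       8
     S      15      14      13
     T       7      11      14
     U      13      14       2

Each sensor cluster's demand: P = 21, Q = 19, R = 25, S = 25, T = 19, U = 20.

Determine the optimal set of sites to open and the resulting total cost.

Open A, B and C; minimum total cost 1006.

For any fixed open set, each sensor cluster goes to its cheapest open site; total = fixed + service.
{A, B, C}: P→B 8·21=168, Q→B 3·19=57, R→A 4·25=100, S→C 13·25=325, T→A 7·19=133, U→C 2·20=40. Service 823; fixed 183; total 1006.
{A, C}: service 901 + fixed 119 = 1020
{B, C}: service 949 + fixed 142 = 1091
{A}: service 1171 + fixed 41 = 1212
No other subset beats 1006.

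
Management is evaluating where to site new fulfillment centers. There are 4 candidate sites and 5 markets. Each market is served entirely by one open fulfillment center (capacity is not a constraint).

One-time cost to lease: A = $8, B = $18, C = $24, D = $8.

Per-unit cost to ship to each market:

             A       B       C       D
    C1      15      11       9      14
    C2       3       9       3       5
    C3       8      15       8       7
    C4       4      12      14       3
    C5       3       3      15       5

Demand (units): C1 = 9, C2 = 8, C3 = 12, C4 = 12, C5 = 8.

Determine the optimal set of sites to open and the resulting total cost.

Open A, C and D; minimum total cost 289.

For any fixed open set, each market goes to its cheapest open site; total = fixed + service.
{A, C, D}: C1→C 9·9=81, C2→A 3·8=24, C3→D 7·12=84, C4→D 3·12=36, C5→A 3·8=24. Service 249; fixed 40; total 289.
{C, D}: service 265 + fixed 32 = 297
{B, C, D}: C1→C 9·9=81, C2→C 3·8=24, C3→D 7·12=84, C4→D 3·12=36, C5→B 3·8=24. Service 249; fixed 50; total 299.
{A, B, C, D}: service 249 + fixed 58 = 307
(All 15 nonempty subsets were checked; A, C and D is lowest.)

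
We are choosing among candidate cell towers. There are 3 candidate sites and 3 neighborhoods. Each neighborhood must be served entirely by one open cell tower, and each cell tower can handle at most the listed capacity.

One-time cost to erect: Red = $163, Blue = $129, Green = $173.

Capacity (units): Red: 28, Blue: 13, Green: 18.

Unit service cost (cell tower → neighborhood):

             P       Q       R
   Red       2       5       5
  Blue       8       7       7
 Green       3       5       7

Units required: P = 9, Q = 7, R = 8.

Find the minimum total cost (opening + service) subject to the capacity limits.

Open {Red}: P→Red 2·9=18, Q→Red 5·7=35, R→Red 5·8=40.
Loads: Red carries 24/28. Service 93; fixed 163; total 256.
Next best feasible plan costs 385.

Minimum total cost: 256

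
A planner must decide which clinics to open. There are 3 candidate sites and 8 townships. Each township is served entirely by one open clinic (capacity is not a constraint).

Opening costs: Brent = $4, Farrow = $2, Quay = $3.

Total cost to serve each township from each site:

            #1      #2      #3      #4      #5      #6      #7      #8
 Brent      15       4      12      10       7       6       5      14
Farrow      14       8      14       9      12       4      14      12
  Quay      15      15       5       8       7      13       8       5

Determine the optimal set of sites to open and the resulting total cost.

Open Brent, Farrow and Quay; minimum total cost 61.

For any fixed open set, each township goes to its cheapest open site; total = fixed + service.
{Brent, Farrow, Quay}: #1→Farrow 14, #2→Brent 4, #3→Quay 5, #4→Quay 8, #5→Brent 7, #6→Farrow 4, #7→Brent 5, #8→Quay 5. Service 52; fixed 9; total 61.
{Brent, Quay}: service 55 + fixed 7 = 62
{Farrow, Quay}: #1→Farrow 14, #2→Farrow 8, #3→Quay 5, #4→Quay 8, #5→Quay 7, #6→Farrow 4, #7→Quay 8, #8→Quay 5. Service 59; fixed 5; total 64.
{Farrow}: service 87 + fixed 2 = 89
No other subset beats 61.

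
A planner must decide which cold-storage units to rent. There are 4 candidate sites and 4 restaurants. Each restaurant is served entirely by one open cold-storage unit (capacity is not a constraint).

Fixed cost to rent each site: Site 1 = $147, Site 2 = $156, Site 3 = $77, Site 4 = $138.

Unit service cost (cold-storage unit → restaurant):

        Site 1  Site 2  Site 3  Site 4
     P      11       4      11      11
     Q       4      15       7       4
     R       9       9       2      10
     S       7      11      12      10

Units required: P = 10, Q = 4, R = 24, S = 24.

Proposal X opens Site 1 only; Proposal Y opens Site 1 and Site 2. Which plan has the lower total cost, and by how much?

Proposal X is cheaper by 86.

Proposal X: {Site 1}: P→Site 1 11·10=110, Q→Site 1 4·4=16, R→Site 1 9·24=216, S→Site 1 7·24=168. Service 510; fixed 147; total 657.
Proposal Y: {Site 1, Site 2}: P→Site 2 4·10=40, Q→Site 1 4·4=16, R→Site 1 9·24=216, S→Site 1 7·24=168. Service 440; fixed 303; total 743.
Difference: |657 − 743| = 86.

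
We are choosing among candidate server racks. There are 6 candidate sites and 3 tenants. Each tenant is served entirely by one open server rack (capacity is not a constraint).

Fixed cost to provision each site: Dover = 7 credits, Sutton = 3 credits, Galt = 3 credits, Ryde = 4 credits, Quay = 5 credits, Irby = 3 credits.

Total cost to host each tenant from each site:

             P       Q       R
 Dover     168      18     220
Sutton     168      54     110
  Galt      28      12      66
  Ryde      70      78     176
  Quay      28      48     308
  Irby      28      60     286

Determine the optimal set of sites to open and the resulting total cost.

Open Galt only; minimum total cost 109.

For any fixed open set, each tenant goes to its cheapest open site; total = fixed + service.
{Galt}: P→Galt 28, Q→Galt 12, R→Galt 66. Service 106; fixed 3; total 109.
{Sutton, Galt}: service 106 + fixed 6 = 112
{Galt, Irby}: P→Galt 28, Q→Galt 12, R→Galt 66. Service 106; fixed 6; total 112.
{Dover, Sutton, Galt, Ryde, Quay, Irby}: service 106 + fixed 25 = 131
No other subset beats 109.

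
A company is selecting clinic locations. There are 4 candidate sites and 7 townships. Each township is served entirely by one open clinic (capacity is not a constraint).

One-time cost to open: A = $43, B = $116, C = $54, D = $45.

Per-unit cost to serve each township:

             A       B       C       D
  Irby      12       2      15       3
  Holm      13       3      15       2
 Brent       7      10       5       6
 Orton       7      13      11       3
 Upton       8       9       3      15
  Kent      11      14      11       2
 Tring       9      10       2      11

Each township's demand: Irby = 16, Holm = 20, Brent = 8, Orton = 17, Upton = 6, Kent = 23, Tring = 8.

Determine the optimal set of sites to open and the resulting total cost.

Open C and D; minimum total cost 358.

For any fixed open set, each township goes to its cheapest open site; total = fixed + service.
{C, D}: Irby→D 3·16=48, Holm→D 2·20=40, Brent→C 5·8=40, Orton→D 3·17=51, Upton→C 3·6=18, Kent→D 2·23=46, Tring→C 2·8=16. Service 259; fixed 99; total 358.
{A, C, D}: Irby→D 3·16=48, Holm→D 2·20=40, Brent→C 5·8=40, Orton→D 3·17=51, Upton→C 3·6=18, Kent→D 2·23=46, Tring→C 2·8=16. Service 259; fixed 142; total 401.
{A, D}: service 353 + fixed 88 = 441
{A, B, C, D}: service 243 + fixed 258 = 501
No other subset beats 358.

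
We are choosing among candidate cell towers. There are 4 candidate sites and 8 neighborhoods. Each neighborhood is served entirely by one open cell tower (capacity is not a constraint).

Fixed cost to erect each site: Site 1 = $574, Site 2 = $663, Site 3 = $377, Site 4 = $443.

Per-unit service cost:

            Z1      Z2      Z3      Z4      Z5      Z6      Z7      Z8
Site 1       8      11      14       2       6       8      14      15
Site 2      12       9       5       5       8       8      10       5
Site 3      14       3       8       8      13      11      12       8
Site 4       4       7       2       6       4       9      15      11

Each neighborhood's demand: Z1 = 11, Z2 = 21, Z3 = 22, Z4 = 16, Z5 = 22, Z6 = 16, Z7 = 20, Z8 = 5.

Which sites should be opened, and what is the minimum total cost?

For any fixed open set, each neighborhood goes to its cheapest open site; total = fixed + service.
{Site 4}: Z1→Site 4 4·11=44, Z2→Site 4 7·21=147, Z3→Site 4 2·22=44, Z4→Site 4 6·16=96, Z5→Site 4 4·22=88, Z6→Site 4 9·16=144, Z7→Site 4 15·20=300, Z8→Site 4 11·5=55. Service 918; fixed 443; total 1361.
{Site 3, Site 4}: service 759 + fixed 820 = 1579
{Site 3}: Z1→Site 3 14·11=154, Z2→Site 3 3·21=63, Z3→Site 3 8·22=176, Z4→Site 3 8·16=128, Z5→Site 3 13·22=286, Z6→Site 3 11·16=176, Z7→Site 3 12·20=240, Z8→Site 3 8·5=40. Service 1263; fixed 377; total 1640.
{Site 1, Site 2, Site 3, Site 4}: service 624 + fixed 2057 = 2681
No other subset beats 1361.

Open Site 4 only; minimum total cost 1361.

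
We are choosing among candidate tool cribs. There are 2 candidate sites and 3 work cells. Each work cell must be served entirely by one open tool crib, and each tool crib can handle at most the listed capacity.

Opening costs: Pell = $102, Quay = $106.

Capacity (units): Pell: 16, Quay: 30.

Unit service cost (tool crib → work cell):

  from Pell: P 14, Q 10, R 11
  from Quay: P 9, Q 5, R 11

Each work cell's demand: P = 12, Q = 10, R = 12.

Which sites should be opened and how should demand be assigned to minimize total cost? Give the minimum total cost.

Minimum total cost: 498

Open {Pell, Quay}: P→Quay 9·12=108, Q→Quay 5·10=50, R→Pell 11·12=132.
Loads: Pell carries 12/16, Quay carries 22/30. Service 290; fixed 208; total 498.
Next best feasible plan costs 548.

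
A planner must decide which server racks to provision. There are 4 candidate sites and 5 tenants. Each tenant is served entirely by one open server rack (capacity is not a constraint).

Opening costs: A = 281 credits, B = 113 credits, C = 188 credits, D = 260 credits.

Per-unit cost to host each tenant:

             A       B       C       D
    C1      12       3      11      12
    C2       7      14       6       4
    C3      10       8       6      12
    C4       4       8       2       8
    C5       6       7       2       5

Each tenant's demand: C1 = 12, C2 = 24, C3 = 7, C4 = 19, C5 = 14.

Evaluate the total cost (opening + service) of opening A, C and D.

Total cost: 1065

Each tenant is assigned to its cheapest site among the open ones.
{A, C, D}: C1→C 11·12=132, C2→D 4·24=96, C3→C 6·7=42, C4→C 2·19=38, C5→C 2·14=28. Service 336; fixed 729; total 1065.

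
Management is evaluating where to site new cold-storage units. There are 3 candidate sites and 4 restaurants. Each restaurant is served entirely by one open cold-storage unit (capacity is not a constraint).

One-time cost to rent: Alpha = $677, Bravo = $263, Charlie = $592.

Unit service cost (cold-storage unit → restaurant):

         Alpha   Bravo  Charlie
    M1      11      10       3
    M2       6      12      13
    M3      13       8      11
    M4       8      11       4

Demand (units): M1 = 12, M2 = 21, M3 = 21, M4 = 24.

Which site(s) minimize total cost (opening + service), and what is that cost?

For any fixed open set, each restaurant goes to its cheapest open site; total = fixed + service.
{Bravo}: M1→Bravo 10·12=120, M2→Bravo 12·21=252, M3→Bravo 8·21=168, M4→Bravo 11·24=264. Service 804; fixed 263; total 1067.
{Charlie}: M1→Charlie 3·12=36, M2→Charlie 13·21=273, M3→Charlie 11·21=231, M4→Charlie 4·24=96. Service 636; fixed 592; total 1228.
{Alpha}: service 723 + fixed 677 = 1400
{Alpha, Bravo, Charlie}: M1→Charlie 3·12=36, M2→Alpha 6·21=126, M3→Bravo 8·21=168, M4→Charlie 4·24=96. Service 426; fixed 1532; total 1958.
No other subset beats 1067.

Open Bravo only; minimum total cost 1067.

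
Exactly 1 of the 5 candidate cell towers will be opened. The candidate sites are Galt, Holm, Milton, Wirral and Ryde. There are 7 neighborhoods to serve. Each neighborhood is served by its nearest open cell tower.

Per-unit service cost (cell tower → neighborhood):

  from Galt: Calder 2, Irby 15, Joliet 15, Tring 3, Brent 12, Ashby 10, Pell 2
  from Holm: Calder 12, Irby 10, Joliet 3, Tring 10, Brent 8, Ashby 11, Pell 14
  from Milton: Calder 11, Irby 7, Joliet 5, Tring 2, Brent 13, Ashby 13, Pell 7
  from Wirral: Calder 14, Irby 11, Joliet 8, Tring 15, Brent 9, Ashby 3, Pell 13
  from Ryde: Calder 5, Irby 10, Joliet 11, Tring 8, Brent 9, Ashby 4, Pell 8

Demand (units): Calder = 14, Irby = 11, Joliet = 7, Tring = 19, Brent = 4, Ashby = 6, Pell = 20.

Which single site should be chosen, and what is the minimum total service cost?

Choose Galt only; total service cost 503.

With exactly 1 open, each neighborhood uses its cheapest among the chosen.
{Galt}: Calder→Galt 2·14=28, Irby→Galt 15·11=165, Joliet→Galt 15·7=105, Tring→Galt 3·19=57, Brent→Galt 12·4=48, Ashby→Galt 10·6=60, Pell→Galt 2·20=40. Service cost 503.
{Milton}: service cost 574
{Ryde}: service cost 629
Among all 5 size-1 choices, {Galt} is lowest.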